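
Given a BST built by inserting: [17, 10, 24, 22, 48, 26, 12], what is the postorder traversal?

Tree insertion order: [17, 10, 24, 22, 48, 26, 12]
Tree (level-order array): [17, 10, 24, None, 12, 22, 48, None, None, None, None, 26]
Postorder traversal: [12, 10, 22, 26, 48, 24, 17]


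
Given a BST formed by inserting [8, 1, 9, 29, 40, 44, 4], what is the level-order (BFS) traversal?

Tree insertion order: [8, 1, 9, 29, 40, 44, 4]
Tree (level-order array): [8, 1, 9, None, 4, None, 29, None, None, None, 40, None, 44]
BFS from the root, enqueuing left then right child of each popped node:
  queue [8] -> pop 8, enqueue [1, 9], visited so far: [8]
  queue [1, 9] -> pop 1, enqueue [4], visited so far: [8, 1]
  queue [9, 4] -> pop 9, enqueue [29], visited so far: [8, 1, 9]
  queue [4, 29] -> pop 4, enqueue [none], visited so far: [8, 1, 9, 4]
  queue [29] -> pop 29, enqueue [40], visited so far: [8, 1, 9, 4, 29]
  queue [40] -> pop 40, enqueue [44], visited so far: [8, 1, 9, 4, 29, 40]
  queue [44] -> pop 44, enqueue [none], visited so far: [8, 1, 9, 4, 29, 40, 44]
Result: [8, 1, 9, 4, 29, 40, 44]


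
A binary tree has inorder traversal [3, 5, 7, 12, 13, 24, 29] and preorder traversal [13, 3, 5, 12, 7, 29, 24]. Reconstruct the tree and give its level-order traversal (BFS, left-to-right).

Inorder:  [3, 5, 7, 12, 13, 24, 29]
Preorder: [13, 3, 5, 12, 7, 29, 24]
Algorithm: preorder visits root first, so consume preorder in order;
for each root, split the current inorder slice at that value into
left-subtree inorder and right-subtree inorder, then recurse.
Recursive splits:
  root=13; inorder splits into left=[3, 5, 7, 12], right=[24, 29]
  root=3; inorder splits into left=[], right=[5, 7, 12]
  root=5; inorder splits into left=[], right=[7, 12]
  root=12; inorder splits into left=[7], right=[]
  root=7; inorder splits into left=[], right=[]
  root=29; inorder splits into left=[24], right=[]
  root=24; inorder splits into left=[], right=[]
Reconstructed level-order: [13, 3, 29, 5, 24, 12, 7]


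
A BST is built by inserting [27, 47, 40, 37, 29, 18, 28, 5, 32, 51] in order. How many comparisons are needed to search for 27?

Search path for 27: 27
Found: True
Comparisons: 1


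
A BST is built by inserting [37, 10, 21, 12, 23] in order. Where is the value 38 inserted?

Starting tree (level order): [37, 10, None, None, 21, 12, 23]
Insertion path: 37
Result: insert 38 as right child of 37
Final tree (level order): [37, 10, 38, None, 21, None, None, 12, 23]


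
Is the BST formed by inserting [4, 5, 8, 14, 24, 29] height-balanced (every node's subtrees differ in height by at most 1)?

Tree (level-order array): [4, None, 5, None, 8, None, 14, None, 24, None, 29]
Definition: a tree is height-balanced if, at every node, |h(left) - h(right)| <= 1 (empty subtree has height -1).
Bottom-up per-node check:
  node 29: h_left=-1, h_right=-1, diff=0 [OK], height=0
  node 24: h_left=-1, h_right=0, diff=1 [OK], height=1
  node 14: h_left=-1, h_right=1, diff=2 [FAIL (|-1-1|=2 > 1)], height=2
  node 8: h_left=-1, h_right=2, diff=3 [FAIL (|-1-2|=3 > 1)], height=3
  node 5: h_left=-1, h_right=3, diff=4 [FAIL (|-1-3|=4 > 1)], height=4
  node 4: h_left=-1, h_right=4, diff=5 [FAIL (|-1-4|=5 > 1)], height=5
Node 14 violates the condition: |-1 - 1| = 2 > 1.
Result: Not balanced


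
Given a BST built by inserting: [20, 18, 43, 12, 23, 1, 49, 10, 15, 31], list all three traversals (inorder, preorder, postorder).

Tree insertion order: [20, 18, 43, 12, 23, 1, 49, 10, 15, 31]
Tree (level-order array): [20, 18, 43, 12, None, 23, 49, 1, 15, None, 31, None, None, None, 10]
Inorder (L, root, R): [1, 10, 12, 15, 18, 20, 23, 31, 43, 49]
Preorder (root, L, R): [20, 18, 12, 1, 10, 15, 43, 23, 31, 49]
Postorder (L, R, root): [10, 1, 15, 12, 18, 31, 23, 49, 43, 20]


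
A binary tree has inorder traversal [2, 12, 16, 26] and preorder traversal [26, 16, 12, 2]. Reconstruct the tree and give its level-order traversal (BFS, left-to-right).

Inorder:  [2, 12, 16, 26]
Preorder: [26, 16, 12, 2]
Algorithm: preorder visits root first, so consume preorder in order;
for each root, split the current inorder slice at that value into
left-subtree inorder and right-subtree inorder, then recurse.
Recursive splits:
  root=26; inorder splits into left=[2, 12, 16], right=[]
  root=16; inorder splits into left=[2, 12], right=[]
  root=12; inorder splits into left=[2], right=[]
  root=2; inorder splits into left=[], right=[]
Reconstructed level-order: [26, 16, 12, 2]


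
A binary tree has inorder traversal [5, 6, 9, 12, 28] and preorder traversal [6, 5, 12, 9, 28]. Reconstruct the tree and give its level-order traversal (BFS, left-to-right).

Inorder:  [5, 6, 9, 12, 28]
Preorder: [6, 5, 12, 9, 28]
Algorithm: preorder visits root first, so consume preorder in order;
for each root, split the current inorder slice at that value into
left-subtree inorder and right-subtree inorder, then recurse.
Recursive splits:
  root=6; inorder splits into left=[5], right=[9, 12, 28]
  root=5; inorder splits into left=[], right=[]
  root=12; inorder splits into left=[9], right=[28]
  root=9; inorder splits into left=[], right=[]
  root=28; inorder splits into left=[], right=[]
Reconstructed level-order: [6, 5, 12, 9, 28]


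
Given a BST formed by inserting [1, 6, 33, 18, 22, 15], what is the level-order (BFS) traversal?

Tree insertion order: [1, 6, 33, 18, 22, 15]
Tree (level-order array): [1, None, 6, None, 33, 18, None, 15, 22]
BFS from the root, enqueuing left then right child of each popped node:
  queue [1] -> pop 1, enqueue [6], visited so far: [1]
  queue [6] -> pop 6, enqueue [33], visited so far: [1, 6]
  queue [33] -> pop 33, enqueue [18], visited so far: [1, 6, 33]
  queue [18] -> pop 18, enqueue [15, 22], visited so far: [1, 6, 33, 18]
  queue [15, 22] -> pop 15, enqueue [none], visited so far: [1, 6, 33, 18, 15]
  queue [22] -> pop 22, enqueue [none], visited so far: [1, 6, 33, 18, 15, 22]
Result: [1, 6, 33, 18, 15, 22]


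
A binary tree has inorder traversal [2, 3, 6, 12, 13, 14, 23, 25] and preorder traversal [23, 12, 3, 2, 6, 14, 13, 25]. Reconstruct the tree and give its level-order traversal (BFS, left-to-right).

Inorder:  [2, 3, 6, 12, 13, 14, 23, 25]
Preorder: [23, 12, 3, 2, 6, 14, 13, 25]
Algorithm: preorder visits root first, so consume preorder in order;
for each root, split the current inorder slice at that value into
left-subtree inorder and right-subtree inorder, then recurse.
Recursive splits:
  root=23; inorder splits into left=[2, 3, 6, 12, 13, 14], right=[25]
  root=12; inorder splits into left=[2, 3, 6], right=[13, 14]
  root=3; inorder splits into left=[2], right=[6]
  root=2; inorder splits into left=[], right=[]
  root=6; inorder splits into left=[], right=[]
  root=14; inorder splits into left=[13], right=[]
  root=13; inorder splits into left=[], right=[]
  root=25; inorder splits into left=[], right=[]
Reconstructed level-order: [23, 12, 25, 3, 14, 2, 6, 13]


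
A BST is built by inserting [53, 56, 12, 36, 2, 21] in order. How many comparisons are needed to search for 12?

Search path for 12: 53 -> 12
Found: True
Comparisons: 2


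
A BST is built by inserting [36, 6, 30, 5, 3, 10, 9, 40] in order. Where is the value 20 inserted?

Starting tree (level order): [36, 6, 40, 5, 30, None, None, 3, None, 10, None, None, None, 9]
Insertion path: 36 -> 6 -> 30 -> 10
Result: insert 20 as right child of 10
Final tree (level order): [36, 6, 40, 5, 30, None, None, 3, None, 10, None, None, None, 9, 20]


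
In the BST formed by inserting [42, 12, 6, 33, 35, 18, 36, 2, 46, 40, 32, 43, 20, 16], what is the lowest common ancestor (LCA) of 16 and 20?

Tree insertion order: [42, 12, 6, 33, 35, 18, 36, 2, 46, 40, 32, 43, 20, 16]
Tree (level-order array): [42, 12, 46, 6, 33, 43, None, 2, None, 18, 35, None, None, None, None, 16, 32, None, 36, None, None, 20, None, None, 40]
In a BST, the LCA of p=16, q=20 is the first node v on the
root-to-leaf path with p <= v <= q (go left if both < v, right if both > v).
Walk from root:
  at 42: both 16 and 20 < 42, go left
  at 12: both 16 and 20 > 12, go right
  at 33: both 16 and 20 < 33, go left
  at 18: 16 <= 18 <= 20, this is the LCA
LCA = 18


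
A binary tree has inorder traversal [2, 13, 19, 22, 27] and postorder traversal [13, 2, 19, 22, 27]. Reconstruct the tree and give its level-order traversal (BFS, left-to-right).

Inorder:   [2, 13, 19, 22, 27]
Postorder: [13, 2, 19, 22, 27]
Algorithm: postorder visits root last, so walk postorder right-to-left;
each value is the root of the current inorder slice — split it at that
value, recurse on the right subtree first, then the left.
Recursive splits:
  root=27; inorder splits into left=[2, 13, 19, 22], right=[]
  root=22; inorder splits into left=[2, 13, 19], right=[]
  root=19; inorder splits into left=[2, 13], right=[]
  root=2; inorder splits into left=[], right=[13]
  root=13; inorder splits into left=[], right=[]
Reconstructed level-order: [27, 22, 19, 2, 13]


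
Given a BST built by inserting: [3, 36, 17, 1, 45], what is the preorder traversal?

Tree insertion order: [3, 36, 17, 1, 45]
Tree (level-order array): [3, 1, 36, None, None, 17, 45]
Preorder traversal: [3, 1, 36, 17, 45]


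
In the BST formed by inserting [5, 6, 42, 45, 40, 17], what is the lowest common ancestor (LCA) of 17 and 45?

Tree insertion order: [5, 6, 42, 45, 40, 17]
Tree (level-order array): [5, None, 6, None, 42, 40, 45, 17]
In a BST, the LCA of p=17, q=45 is the first node v on the
root-to-leaf path with p <= v <= q (go left if both < v, right if both > v).
Walk from root:
  at 5: both 17 and 45 > 5, go right
  at 6: both 17 and 45 > 6, go right
  at 42: 17 <= 42 <= 45, this is the LCA
LCA = 42


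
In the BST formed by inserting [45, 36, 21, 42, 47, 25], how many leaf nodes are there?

Tree built from: [45, 36, 21, 42, 47, 25]
Tree (level-order array): [45, 36, 47, 21, 42, None, None, None, 25]
Rule: A leaf has 0 children.
Per-node child counts:
  node 45: 2 child(ren)
  node 36: 2 child(ren)
  node 21: 1 child(ren)
  node 25: 0 child(ren)
  node 42: 0 child(ren)
  node 47: 0 child(ren)
Matching nodes: [25, 42, 47]
Count of leaf nodes: 3


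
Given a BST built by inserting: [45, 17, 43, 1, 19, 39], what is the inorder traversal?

Tree insertion order: [45, 17, 43, 1, 19, 39]
Tree (level-order array): [45, 17, None, 1, 43, None, None, 19, None, None, 39]
Inorder traversal: [1, 17, 19, 39, 43, 45]


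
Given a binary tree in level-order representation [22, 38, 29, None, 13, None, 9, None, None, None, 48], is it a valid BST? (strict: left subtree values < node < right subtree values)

Level-order array: [22, 38, 29, None, 13, None, 9, None, None, None, 48]
Validate using subtree bounds (lo, hi): at each node, require lo < value < hi,
then recurse left with hi=value and right with lo=value.
Preorder trace (stopping at first violation):
  at node 22 with bounds (-inf, +inf): OK
  at node 38 with bounds (-inf, 22): VIOLATION
Node 38 violates its bound: not (-inf < 38 < 22).
Result: Not a valid BST


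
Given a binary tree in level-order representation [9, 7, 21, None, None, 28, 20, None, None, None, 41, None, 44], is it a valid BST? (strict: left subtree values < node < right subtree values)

Level-order array: [9, 7, 21, None, None, 28, 20, None, None, None, 41, None, 44]
Validate using subtree bounds (lo, hi): at each node, require lo < value < hi,
then recurse left with hi=value and right with lo=value.
Preorder trace (stopping at first violation):
  at node 9 with bounds (-inf, +inf): OK
  at node 7 with bounds (-inf, 9): OK
  at node 21 with bounds (9, +inf): OK
  at node 28 with bounds (9, 21): VIOLATION
Node 28 violates its bound: not (9 < 28 < 21).
Result: Not a valid BST


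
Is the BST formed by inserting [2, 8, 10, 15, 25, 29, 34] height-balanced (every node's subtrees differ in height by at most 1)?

Tree (level-order array): [2, None, 8, None, 10, None, 15, None, 25, None, 29, None, 34]
Definition: a tree is height-balanced if, at every node, |h(left) - h(right)| <= 1 (empty subtree has height -1).
Bottom-up per-node check:
  node 34: h_left=-1, h_right=-1, diff=0 [OK], height=0
  node 29: h_left=-1, h_right=0, diff=1 [OK], height=1
  node 25: h_left=-1, h_right=1, diff=2 [FAIL (|-1-1|=2 > 1)], height=2
  node 15: h_left=-1, h_right=2, diff=3 [FAIL (|-1-2|=3 > 1)], height=3
  node 10: h_left=-1, h_right=3, diff=4 [FAIL (|-1-3|=4 > 1)], height=4
  node 8: h_left=-1, h_right=4, diff=5 [FAIL (|-1-4|=5 > 1)], height=5
  node 2: h_left=-1, h_right=5, diff=6 [FAIL (|-1-5|=6 > 1)], height=6
Node 25 violates the condition: |-1 - 1| = 2 > 1.
Result: Not balanced


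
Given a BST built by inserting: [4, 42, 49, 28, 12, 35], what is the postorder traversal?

Tree insertion order: [4, 42, 49, 28, 12, 35]
Tree (level-order array): [4, None, 42, 28, 49, 12, 35]
Postorder traversal: [12, 35, 28, 49, 42, 4]


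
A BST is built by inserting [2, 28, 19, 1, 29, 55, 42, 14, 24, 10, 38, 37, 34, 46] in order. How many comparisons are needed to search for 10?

Search path for 10: 2 -> 28 -> 19 -> 14 -> 10
Found: True
Comparisons: 5


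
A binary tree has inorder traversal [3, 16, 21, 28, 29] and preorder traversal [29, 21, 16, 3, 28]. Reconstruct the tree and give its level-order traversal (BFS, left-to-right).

Inorder:  [3, 16, 21, 28, 29]
Preorder: [29, 21, 16, 3, 28]
Algorithm: preorder visits root first, so consume preorder in order;
for each root, split the current inorder slice at that value into
left-subtree inorder and right-subtree inorder, then recurse.
Recursive splits:
  root=29; inorder splits into left=[3, 16, 21, 28], right=[]
  root=21; inorder splits into left=[3, 16], right=[28]
  root=16; inorder splits into left=[3], right=[]
  root=3; inorder splits into left=[], right=[]
  root=28; inorder splits into left=[], right=[]
Reconstructed level-order: [29, 21, 16, 28, 3]


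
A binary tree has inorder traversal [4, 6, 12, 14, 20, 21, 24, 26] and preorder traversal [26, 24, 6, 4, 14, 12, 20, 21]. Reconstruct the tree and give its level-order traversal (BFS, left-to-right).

Inorder:  [4, 6, 12, 14, 20, 21, 24, 26]
Preorder: [26, 24, 6, 4, 14, 12, 20, 21]
Algorithm: preorder visits root first, so consume preorder in order;
for each root, split the current inorder slice at that value into
left-subtree inorder and right-subtree inorder, then recurse.
Recursive splits:
  root=26; inorder splits into left=[4, 6, 12, 14, 20, 21, 24], right=[]
  root=24; inorder splits into left=[4, 6, 12, 14, 20, 21], right=[]
  root=6; inorder splits into left=[4], right=[12, 14, 20, 21]
  root=4; inorder splits into left=[], right=[]
  root=14; inorder splits into left=[12], right=[20, 21]
  root=12; inorder splits into left=[], right=[]
  root=20; inorder splits into left=[], right=[21]
  root=21; inorder splits into left=[], right=[]
Reconstructed level-order: [26, 24, 6, 4, 14, 12, 20, 21]


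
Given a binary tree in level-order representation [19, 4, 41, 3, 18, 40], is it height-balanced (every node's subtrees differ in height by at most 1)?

Tree (level-order array): [19, 4, 41, 3, 18, 40]
Definition: a tree is height-balanced if, at every node, |h(left) - h(right)| <= 1 (empty subtree has height -1).
Bottom-up per-node check:
  node 3: h_left=-1, h_right=-1, diff=0 [OK], height=0
  node 18: h_left=-1, h_right=-1, diff=0 [OK], height=0
  node 4: h_left=0, h_right=0, diff=0 [OK], height=1
  node 40: h_left=-1, h_right=-1, diff=0 [OK], height=0
  node 41: h_left=0, h_right=-1, diff=1 [OK], height=1
  node 19: h_left=1, h_right=1, diff=0 [OK], height=2
All nodes satisfy the balance condition.
Result: Balanced


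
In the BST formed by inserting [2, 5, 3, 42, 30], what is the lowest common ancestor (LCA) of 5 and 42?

Tree insertion order: [2, 5, 3, 42, 30]
Tree (level-order array): [2, None, 5, 3, 42, None, None, 30]
In a BST, the LCA of p=5, q=42 is the first node v on the
root-to-leaf path with p <= v <= q (go left if both < v, right if both > v).
Walk from root:
  at 2: both 5 and 42 > 2, go right
  at 5: 5 <= 5 <= 42, this is the LCA
LCA = 5


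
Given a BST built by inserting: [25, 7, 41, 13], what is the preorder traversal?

Tree insertion order: [25, 7, 41, 13]
Tree (level-order array): [25, 7, 41, None, 13]
Preorder traversal: [25, 7, 13, 41]


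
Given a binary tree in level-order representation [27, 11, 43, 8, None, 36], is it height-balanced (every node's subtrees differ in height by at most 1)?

Tree (level-order array): [27, 11, 43, 8, None, 36]
Definition: a tree is height-balanced if, at every node, |h(left) - h(right)| <= 1 (empty subtree has height -1).
Bottom-up per-node check:
  node 8: h_left=-1, h_right=-1, diff=0 [OK], height=0
  node 11: h_left=0, h_right=-1, diff=1 [OK], height=1
  node 36: h_left=-1, h_right=-1, diff=0 [OK], height=0
  node 43: h_left=0, h_right=-1, diff=1 [OK], height=1
  node 27: h_left=1, h_right=1, diff=0 [OK], height=2
All nodes satisfy the balance condition.
Result: Balanced


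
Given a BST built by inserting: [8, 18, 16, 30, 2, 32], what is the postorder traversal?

Tree insertion order: [8, 18, 16, 30, 2, 32]
Tree (level-order array): [8, 2, 18, None, None, 16, 30, None, None, None, 32]
Postorder traversal: [2, 16, 32, 30, 18, 8]


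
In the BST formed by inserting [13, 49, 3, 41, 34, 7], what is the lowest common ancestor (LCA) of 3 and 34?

Tree insertion order: [13, 49, 3, 41, 34, 7]
Tree (level-order array): [13, 3, 49, None, 7, 41, None, None, None, 34]
In a BST, the LCA of p=3, q=34 is the first node v on the
root-to-leaf path with p <= v <= q (go left if both < v, right if both > v).
Walk from root:
  at 13: 3 <= 13 <= 34, this is the LCA
LCA = 13


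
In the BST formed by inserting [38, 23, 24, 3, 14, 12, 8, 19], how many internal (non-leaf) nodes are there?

Tree built from: [38, 23, 24, 3, 14, 12, 8, 19]
Tree (level-order array): [38, 23, None, 3, 24, None, 14, None, None, 12, 19, 8]
Rule: An internal node has at least one child.
Per-node child counts:
  node 38: 1 child(ren)
  node 23: 2 child(ren)
  node 3: 1 child(ren)
  node 14: 2 child(ren)
  node 12: 1 child(ren)
  node 8: 0 child(ren)
  node 19: 0 child(ren)
  node 24: 0 child(ren)
Matching nodes: [38, 23, 3, 14, 12]
Count of internal (non-leaf) nodes: 5


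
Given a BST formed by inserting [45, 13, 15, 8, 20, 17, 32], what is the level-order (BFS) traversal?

Tree insertion order: [45, 13, 15, 8, 20, 17, 32]
Tree (level-order array): [45, 13, None, 8, 15, None, None, None, 20, 17, 32]
BFS from the root, enqueuing left then right child of each popped node:
  queue [45] -> pop 45, enqueue [13], visited so far: [45]
  queue [13] -> pop 13, enqueue [8, 15], visited so far: [45, 13]
  queue [8, 15] -> pop 8, enqueue [none], visited so far: [45, 13, 8]
  queue [15] -> pop 15, enqueue [20], visited so far: [45, 13, 8, 15]
  queue [20] -> pop 20, enqueue [17, 32], visited so far: [45, 13, 8, 15, 20]
  queue [17, 32] -> pop 17, enqueue [none], visited so far: [45, 13, 8, 15, 20, 17]
  queue [32] -> pop 32, enqueue [none], visited so far: [45, 13, 8, 15, 20, 17, 32]
Result: [45, 13, 8, 15, 20, 17, 32]


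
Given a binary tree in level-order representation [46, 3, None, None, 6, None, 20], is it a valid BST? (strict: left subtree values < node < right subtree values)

Level-order array: [46, 3, None, None, 6, None, 20]
Validate using subtree bounds (lo, hi): at each node, require lo < value < hi,
then recurse left with hi=value and right with lo=value.
Preorder trace (stopping at first violation):
  at node 46 with bounds (-inf, +inf): OK
  at node 3 with bounds (-inf, 46): OK
  at node 6 with bounds (3, 46): OK
  at node 20 with bounds (6, 46): OK
No violation found at any node.
Result: Valid BST


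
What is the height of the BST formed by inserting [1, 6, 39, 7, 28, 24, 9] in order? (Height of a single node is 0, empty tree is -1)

Insertion order: [1, 6, 39, 7, 28, 24, 9]
Tree (level-order array): [1, None, 6, None, 39, 7, None, None, 28, 24, None, 9]
Compute height bottom-up (empty subtree = -1):
  height(9) = 1 + max(-1, -1) = 0
  height(24) = 1 + max(0, -1) = 1
  height(28) = 1 + max(1, -1) = 2
  height(7) = 1 + max(-1, 2) = 3
  height(39) = 1 + max(3, -1) = 4
  height(6) = 1 + max(-1, 4) = 5
  height(1) = 1 + max(-1, 5) = 6
Height = 6


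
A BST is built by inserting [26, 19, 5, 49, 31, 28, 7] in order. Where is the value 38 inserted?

Starting tree (level order): [26, 19, 49, 5, None, 31, None, None, 7, 28]
Insertion path: 26 -> 49 -> 31
Result: insert 38 as right child of 31
Final tree (level order): [26, 19, 49, 5, None, 31, None, None, 7, 28, 38]


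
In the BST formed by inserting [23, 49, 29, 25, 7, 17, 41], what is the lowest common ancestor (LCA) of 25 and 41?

Tree insertion order: [23, 49, 29, 25, 7, 17, 41]
Tree (level-order array): [23, 7, 49, None, 17, 29, None, None, None, 25, 41]
In a BST, the LCA of p=25, q=41 is the first node v on the
root-to-leaf path with p <= v <= q (go left if both < v, right if both > v).
Walk from root:
  at 23: both 25 and 41 > 23, go right
  at 49: both 25 and 41 < 49, go left
  at 29: 25 <= 29 <= 41, this is the LCA
LCA = 29


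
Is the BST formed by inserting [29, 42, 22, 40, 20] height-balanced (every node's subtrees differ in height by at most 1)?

Tree (level-order array): [29, 22, 42, 20, None, 40]
Definition: a tree is height-balanced if, at every node, |h(left) - h(right)| <= 1 (empty subtree has height -1).
Bottom-up per-node check:
  node 20: h_left=-1, h_right=-1, diff=0 [OK], height=0
  node 22: h_left=0, h_right=-1, diff=1 [OK], height=1
  node 40: h_left=-1, h_right=-1, diff=0 [OK], height=0
  node 42: h_left=0, h_right=-1, diff=1 [OK], height=1
  node 29: h_left=1, h_right=1, diff=0 [OK], height=2
All nodes satisfy the balance condition.
Result: Balanced


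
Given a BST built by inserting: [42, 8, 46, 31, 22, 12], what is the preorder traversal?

Tree insertion order: [42, 8, 46, 31, 22, 12]
Tree (level-order array): [42, 8, 46, None, 31, None, None, 22, None, 12]
Preorder traversal: [42, 8, 31, 22, 12, 46]


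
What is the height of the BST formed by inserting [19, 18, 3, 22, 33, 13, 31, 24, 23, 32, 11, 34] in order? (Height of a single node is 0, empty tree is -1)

Insertion order: [19, 18, 3, 22, 33, 13, 31, 24, 23, 32, 11, 34]
Tree (level-order array): [19, 18, 22, 3, None, None, 33, None, 13, 31, 34, 11, None, 24, 32, None, None, None, None, 23]
Compute height bottom-up (empty subtree = -1):
  height(11) = 1 + max(-1, -1) = 0
  height(13) = 1 + max(0, -1) = 1
  height(3) = 1 + max(-1, 1) = 2
  height(18) = 1 + max(2, -1) = 3
  height(23) = 1 + max(-1, -1) = 0
  height(24) = 1 + max(0, -1) = 1
  height(32) = 1 + max(-1, -1) = 0
  height(31) = 1 + max(1, 0) = 2
  height(34) = 1 + max(-1, -1) = 0
  height(33) = 1 + max(2, 0) = 3
  height(22) = 1 + max(-1, 3) = 4
  height(19) = 1 + max(3, 4) = 5
Height = 5


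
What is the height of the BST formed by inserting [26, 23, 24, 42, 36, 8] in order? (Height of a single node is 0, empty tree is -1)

Insertion order: [26, 23, 24, 42, 36, 8]
Tree (level-order array): [26, 23, 42, 8, 24, 36]
Compute height bottom-up (empty subtree = -1):
  height(8) = 1 + max(-1, -1) = 0
  height(24) = 1 + max(-1, -1) = 0
  height(23) = 1 + max(0, 0) = 1
  height(36) = 1 + max(-1, -1) = 0
  height(42) = 1 + max(0, -1) = 1
  height(26) = 1 + max(1, 1) = 2
Height = 2


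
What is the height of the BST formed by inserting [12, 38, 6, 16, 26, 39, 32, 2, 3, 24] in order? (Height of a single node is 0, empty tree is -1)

Insertion order: [12, 38, 6, 16, 26, 39, 32, 2, 3, 24]
Tree (level-order array): [12, 6, 38, 2, None, 16, 39, None, 3, None, 26, None, None, None, None, 24, 32]
Compute height bottom-up (empty subtree = -1):
  height(3) = 1 + max(-1, -1) = 0
  height(2) = 1 + max(-1, 0) = 1
  height(6) = 1 + max(1, -1) = 2
  height(24) = 1 + max(-1, -1) = 0
  height(32) = 1 + max(-1, -1) = 0
  height(26) = 1 + max(0, 0) = 1
  height(16) = 1 + max(-1, 1) = 2
  height(39) = 1 + max(-1, -1) = 0
  height(38) = 1 + max(2, 0) = 3
  height(12) = 1 + max(2, 3) = 4
Height = 4


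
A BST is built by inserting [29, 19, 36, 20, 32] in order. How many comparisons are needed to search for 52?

Search path for 52: 29 -> 36
Found: False
Comparisons: 2


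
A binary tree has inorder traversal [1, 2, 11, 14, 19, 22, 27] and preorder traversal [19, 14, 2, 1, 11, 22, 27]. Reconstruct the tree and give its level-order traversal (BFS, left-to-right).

Inorder:  [1, 2, 11, 14, 19, 22, 27]
Preorder: [19, 14, 2, 1, 11, 22, 27]
Algorithm: preorder visits root first, so consume preorder in order;
for each root, split the current inorder slice at that value into
left-subtree inorder and right-subtree inorder, then recurse.
Recursive splits:
  root=19; inorder splits into left=[1, 2, 11, 14], right=[22, 27]
  root=14; inorder splits into left=[1, 2, 11], right=[]
  root=2; inorder splits into left=[1], right=[11]
  root=1; inorder splits into left=[], right=[]
  root=11; inorder splits into left=[], right=[]
  root=22; inorder splits into left=[], right=[27]
  root=27; inorder splits into left=[], right=[]
Reconstructed level-order: [19, 14, 22, 2, 27, 1, 11]


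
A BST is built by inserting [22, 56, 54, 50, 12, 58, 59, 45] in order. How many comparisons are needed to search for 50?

Search path for 50: 22 -> 56 -> 54 -> 50
Found: True
Comparisons: 4


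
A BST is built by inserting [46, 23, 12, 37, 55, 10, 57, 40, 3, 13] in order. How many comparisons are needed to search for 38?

Search path for 38: 46 -> 23 -> 37 -> 40
Found: False
Comparisons: 4


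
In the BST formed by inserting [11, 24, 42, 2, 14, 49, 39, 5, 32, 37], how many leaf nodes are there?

Tree built from: [11, 24, 42, 2, 14, 49, 39, 5, 32, 37]
Tree (level-order array): [11, 2, 24, None, 5, 14, 42, None, None, None, None, 39, 49, 32, None, None, None, None, 37]
Rule: A leaf has 0 children.
Per-node child counts:
  node 11: 2 child(ren)
  node 2: 1 child(ren)
  node 5: 0 child(ren)
  node 24: 2 child(ren)
  node 14: 0 child(ren)
  node 42: 2 child(ren)
  node 39: 1 child(ren)
  node 32: 1 child(ren)
  node 37: 0 child(ren)
  node 49: 0 child(ren)
Matching nodes: [5, 14, 37, 49]
Count of leaf nodes: 4


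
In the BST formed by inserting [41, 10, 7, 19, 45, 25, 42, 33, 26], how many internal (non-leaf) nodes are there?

Tree built from: [41, 10, 7, 19, 45, 25, 42, 33, 26]
Tree (level-order array): [41, 10, 45, 7, 19, 42, None, None, None, None, 25, None, None, None, 33, 26]
Rule: An internal node has at least one child.
Per-node child counts:
  node 41: 2 child(ren)
  node 10: 2 child(ren)
  node 7: 0 child(ren)
  node 19: 1 child(ren)
  node 25: 1 child(ren)
  node 33: 1 child(ren)
  node 26: 0 child(ren)
  node 45: 1 child(ren)
  node 42: 0 child(ren)
Matching nodes: [41, 10, 19, 25, 33, 45]
Count of internal (non-leaf) nodes: 6


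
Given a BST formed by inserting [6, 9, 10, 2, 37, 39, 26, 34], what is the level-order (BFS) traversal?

Tree insertion order: [6, 9, 10, 2, 37, 39, 26, 34]
Tree (level-order array): [6, 2, 9, None, None, None, 10, None, 37, 26, 39, None, 34]
BFS from the root, enqueuing left then right child of each popped node:
  queue [6] -> pop 6, enqueue [2, 9], visited so far: [6]
  queue [2, 9] -> pop 2, enqueue [none], visited so far: [6, 2]
  queue [9] -> pop 9, enqueue [10], visited so far: [6, 2, 9]
  queue [10] -> pop 10, enqueue [37], visited so far: [6, 2, 9, 10]
  queue [37] -> pop 37, enqueue [26, 39], visited so far: [6, 2, 9, 10, 37]
  queue [26, 39] -> pop 26, enqueue [34], visited so far: [6, 2, 9, 10, 37, 26]
  queue [39, 34] -> pop 39, enqueue [none], visited so far: [6, 2, 9, 10, 37, 26, 39]
  queue [34] -> pop 34, enqueue [none], visited so far: [6, 2, 9, 10, 37, 26, 39, 34]
Result: [6, 2, 9, 10, 37, 26, 39, 34]


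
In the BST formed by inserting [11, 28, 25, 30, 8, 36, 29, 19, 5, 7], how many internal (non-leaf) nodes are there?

Tree built from: [11, 28, 25, 30, 8, 36, 29, 19, 5, 7]
Tree (level-order array): [11, 8, 28, 5, None, 25, 30, None, 7, 19, None, 29, 36]
Rule: An internal node has at least one child.
Per-node child counts:
  node 11: 2 child(ren)
  node 8: 1 child(ren)
  node 5: 1 child(ren)
  node 7: 0 child(ren)
  node 28: 2 child(ren)
  node 25: 1 child(ren)
  node 19: 0 child(ren)
  node 30: 2 child(ren)
  node 29: 0 child(ren)
  node 36: 0 child(ren)
Matching nodes: [11, 8, 5, 28, 25, 30]
Count of internal (non-leaf) nodes: 6


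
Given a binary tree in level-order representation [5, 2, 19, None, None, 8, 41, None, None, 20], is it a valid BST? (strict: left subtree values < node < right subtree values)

Level-order array: [5, 2, 19, None, None, 8, 41, None, None, 20]
Validate using subtree bounds (lo, hi): at each node, require lo < value < hi,
then recurse left with hi=value and right with lo=value.
Preorder trace (stopping at first violation):
  at node 5 with bounds (-inf, +inf): OK
  at node 2 with bounds (-inf, 5): OK
  at node 19 with bounds (5, +inf): OK
  at node 8 with bounds (5, 19): OK
  at node 41 with bounds (19, +inf): OK
  at node 20 with bounds (19, 41): OK
No violation found at any node.
Result: Valid BST


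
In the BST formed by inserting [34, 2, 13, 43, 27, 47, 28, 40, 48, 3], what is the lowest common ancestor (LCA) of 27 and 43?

Tree insertion order: [34, 2, 13, 43, 27, 47, 28, 40, 48, 3]
Tree (level-order array): [34, 2, 43, None, 13, 40, 47, 3, 27, None, None, None, 48, None, None, None, 28]
In a BST, the LCA of p=27, q=43 is the first node v on the
root-to-leaf path with p <= v <= q (go left if both < v, right if both > v).
Walk from root:
  at 34: 27 <= 34 <= 43, this is the LCA
LCA = 34


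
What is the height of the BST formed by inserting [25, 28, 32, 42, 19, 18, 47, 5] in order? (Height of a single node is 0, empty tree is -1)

Insertion order: [25, 28, 32, 42, 19, 18, 47, 5]
Tree (level-order array): [25, 19, 28, 18, None, None, 32, 5, None, None, 42, None, None, None, 47]
Compute height bottom-up (empty subtree = -1):
  height(5) = 1 + max(-1, -1) = 0
  height(18) = 1 + max(0, -1) = 1
  height(19) = 1 + max(1, -1) = 2
  height(47) = 1 + max(-1, -1) = 0
  height(42) = 1 + max(-1, 0) = 1
  height(32) = 1 + max(-1, 1) = 2
  height(28) = 1 + max(-1, 2) = 3
  height(25) = 1 + max(2, 3) = 4
Height = 4


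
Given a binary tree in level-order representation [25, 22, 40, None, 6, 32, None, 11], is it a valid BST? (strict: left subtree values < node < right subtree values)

Level-order array: [25, 22, 40, None, 6, 32, None, 11]
Validate using subtree bounds (lo, hi): at each node, require lo < value < hi,
then recurse left with hi=value and right with lo=value.
Preorder trace (stopping at first violation):
  at node 25 with bounds (-inf, +inf): OK
  at node 22 with bounds (-inf, 25): OK
  at node 6 with bounds (22, 25): VIOLATION
Node 6 violates its bound: not (22 < 6 < 25).
Result: Not a valid BST


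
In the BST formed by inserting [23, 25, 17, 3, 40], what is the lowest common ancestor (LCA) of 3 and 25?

Tree insertion order: [23, 25, 17, 3, 40]
Tree (level-order array): [23, 17, 25, 3, None, None, 40]
In a BST, the LCA of p=3, q=25 is the first node v on the
root-to-leaf path with p <= v <= q (go left if both < v, right if both > v).
Walk from root:
  at 23: 3 <= 23 <= 25, this is the LCA
LCA = 23


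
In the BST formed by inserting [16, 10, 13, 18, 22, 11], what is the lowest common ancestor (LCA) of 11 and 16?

Tree insertion order: [16, 10, 13, 18, 22, 11]
Tree (level-order array): [16, 10, 18, None, 13, None, 22, 11]
In a BST, the LCA of p=11, q=16 is the first node v on the
root-to-leaf path with p <= v <= q (go left if both < v, right if both > v).
Walk from root:
  at 16: 11 <= 16 <= 16, this is the LCA
LCA = 16


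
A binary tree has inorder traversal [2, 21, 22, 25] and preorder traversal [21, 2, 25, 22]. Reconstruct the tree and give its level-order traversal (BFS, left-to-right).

Inorder:  [2, 21, 22, 25]
Preorder: [21, 2, 25, 22]
Algorithm: preorder visits root first, so consume preorder in order;
for each root, split the current inorder slice at that value into
left-subtree inorder and right-subtree inorder, then recurse.
Recursive splits:
  root=21; inorder splits into left=[2], right=[22, 25]
  root=2; inorder splits into left=[], right=[]
  root=25; inorder splits into left=[22], right=[]
  root=22; inorder splits into left=[], right=[]
Reconstructed level-order: [21, 2, 25, 22]


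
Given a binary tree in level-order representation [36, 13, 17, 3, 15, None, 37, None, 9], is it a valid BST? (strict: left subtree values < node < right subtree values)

Level-order array: [36, 13, 17, 3, 15, None, 37, None, 9]
Validate using subtree bounds (lo, hi): at each node, require lo < value < hi,
then recurse left with hi=value and right with lo=value.
Preorder trace (stopping at first violation):
  at node 36 with bounds (-inf, +inf): OK
  at node 13 with bounds (-inf, 36): OK
  at node 3 with bounds (-inf, 13): OK
  at node 9 with bounds (3, 13): OK
  at node 15 with bounds (13, 36): OK
  at node 17 with bounds (36, +inf): VIOLATION
Node 17 violates its bound: not (36 < 17 < +inf).
Result: Not a valid BST


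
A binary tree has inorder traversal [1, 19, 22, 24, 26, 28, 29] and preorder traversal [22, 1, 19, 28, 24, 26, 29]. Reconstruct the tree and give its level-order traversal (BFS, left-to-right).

Inorder:  [1, 19, 22, 24, 26, 28, 29]
Preorder: [22, 1, 19, 28, 24, 26, 29]
Algorithm: preorder visits root first, so consume preorder in order;
for each root, split the current inorder slice at that value into
left-subtree inorder and right-subtree inorder, then recurse.
Recursive splits:
  root=22; inorder splits into left=[1, 19], right=[24, 26, 28, 29]
  root=1; inorder splits into left=[], right=[19]
  root=19; inorder splits into left=[], right=[]
  root=28; inorder splits into left=[24, 26], right=[29]
  root=24; inorder splits into left=[], right=[26]
  root=26; inorder splits into left=[], right=[]
  root=29; inorder splits into left=[], right=[]
Reconstructed level-order: [22, 1, 28, 19, 24, 29, 26]


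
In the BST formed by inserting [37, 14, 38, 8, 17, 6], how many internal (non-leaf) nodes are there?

Tree built from: [37, 14, 38, 8, 17, 6]
Tree (level-order array): [37, 14, 38, 8, 17, None, None, 6]
Rule: An internal node has at least one child.
Per-node child counts:
  node 37: 2 child(ren)
  node 14: 2 child(ren)
  node 8: 1 child(ren)
  node 6: 0 child(ren)
  node 17: 0 child(ren)
  node 38: 0 child(ren)
Matching nodes: [37, 14, 8]
Count of internal (non-leaf) nodes: 3


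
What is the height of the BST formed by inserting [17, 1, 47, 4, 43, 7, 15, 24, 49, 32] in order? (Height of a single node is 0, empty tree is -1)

Insertion order: [17, 1, 47, 4, 43, 7, 15, 24, 49, 32]
Tree (level-order array): [17, 1, 47, None, 4, 43, 49, None, 7, 24, None, None, None, None, 15, None, 32]
Compute height bottom-up (empty subtree = -1):
  height(15) = 1 + max(-1, -1) = 0
  height(7) = 1 + max(-1, 0) = 1
  height(4) = 1 + max(-1, 1) = 2
  height(1) = 1 + max(-1, 2) = 3
  height(32) = 1 + max(-1, -1) = 0
  height(24) = 1 + max(-1, 0) = 1
  height(43) = 1 + max(1, -1) = 2
  height(49) = 1 + max(-1, -1) = 0
  height(47) = 1 + max(2, 0) = 3
  height(17) = 1 + max(3, 3) = 4
Height = 4


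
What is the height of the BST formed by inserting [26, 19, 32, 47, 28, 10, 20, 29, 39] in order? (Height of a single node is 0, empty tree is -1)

Insertion order: [26, 19, 32, 47, 28, 10, 20, 29, 39]
Tree (level-order array): [26, 19, 32, 10, 20, 28, 47, None, None, None, None, None, 29, 39]
Compute height bottom-up (empty subtree = -1):
  height(10) = 1 + max(-1, -1) = 0
  height(20) = 1 + max(-1, -1) = 0
  height(19) = 1 + max(0, 0) = 1
  height(29) = 1 + max(-1, -1) = 0
  height(28) = 1 + max(-1, 0) = 1
  height(39) = 1 + max(-1, -1) = 0
  height(47) = 1 + max(0, -1) = 1
  height(32) = 1 + max(1, 1) = 2
  height(26) = 1 + max(1, 2) = 3
Height = 3


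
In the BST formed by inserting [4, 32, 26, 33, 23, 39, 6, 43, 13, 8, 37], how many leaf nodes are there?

Tree built from: [4, 32, 26, 33, 23, 39, 6, 43, 13, 8, 37]
Tree (level-order array): [4, None, 32, 26, 33, 23, None, None, 39, 6, None, 37, 43, None, 13, None, None, None, None, 8]
Rule: A leaf has 0 children.
Per-node child counts:
  node 4: 1 child(ren)
  node 32: 2 child(ren)
  node 26: 1 child(ren)
  node 23: 1 child(ren)
  node 6: 1 child(ren)
  node 13: 1 child(ren)
  node 8: 0 child(ren)
  node 33: 1 child(ren)
  node 39: 2 child(ren)
  node 37: 0 child(ren)
  node 43: 0 child(ren)
Matching nodes: [8, 37, 43]
Count of leaf nodes: 3


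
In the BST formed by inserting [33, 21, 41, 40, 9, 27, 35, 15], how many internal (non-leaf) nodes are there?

Tree built from: [33, 21, 41, 40, 9, 27, 35, 15]
Tree (level-order array): [33, 21, 41, 9, 27, 40, None, None, 15, None, None, 35]
Rule: An internal node has at least one child.
Per-node child counts:
  node 33: 2 child(ren)
  node 21: 2 child(ren)
  node 9: 1 child(ren)
  node 15: 0 child(ren)
  node 27: 0 child(ren)
  node 41: 1 child(ren)
  node 40: 1 child(ren)
  node 35: 0 child(ren)
Matching nodes: [33, 21, 9, 41, 40]
Count of internal (non-leaf) nodes: 5


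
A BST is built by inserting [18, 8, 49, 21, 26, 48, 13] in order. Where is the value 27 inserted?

Starting tree (level order): [18, 8, 49, None, 13, 21, None, None, None, None, 26, None, 48]
Insertion path: 18 -> 49 -> 21 -> 26 -> 48
Result: insert 27 as left child of 48
Final tree (level order): [18, 8, 49, None, 13, 21, None, None, None, None, 26, None, 48, 27]


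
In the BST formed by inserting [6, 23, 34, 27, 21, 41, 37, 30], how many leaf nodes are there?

Tree built from: [6, 23, 34, 27, 21, 41, 37, 30]
Tree (level-order array): [6, None, 23, 21, 34, None, None, 27, 41, None, 30, 37]
Rule: A leaf has 0 children.
Per-node child counts:
  node 6: 1 child(ren)
  node 23: 2 child(ren)
  node 21: 0 child(ren)
  node 34: 2 child(ren)
  node 27: 1 child(ren)
  node 30: 0 child(ren)
  node 41: 1 child(ren)
  node 37: 0 child(ren)
Matching nodes: [21, 30, 37]
Count of leaf nodes: 3


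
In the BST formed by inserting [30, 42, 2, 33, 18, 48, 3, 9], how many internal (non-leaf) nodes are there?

Tree built from: [30, 42, 2, 33, 18, 48, 3, 9]
Tree (level-order array): [30, 2, 42, None, 18, 33, 48, 3, None, None, None, None, None, None, 9]
Rule: An internal node has at least one child.
Per-node child counts:
  node 30: 2 child(ren)
  node 2: 1 child(ren)
  node 18: 1 child(ren)
  node 3: 1 child(ren)
  node 9: 0 child(ren)
  node 42: 2 child(ren)
  node 33: 0 child(ren)
  node 48: 0 child(ren)
Matching nodes: [30, 2, 18, 3, 42]
Count of internal (non-leaf) nodes: 5


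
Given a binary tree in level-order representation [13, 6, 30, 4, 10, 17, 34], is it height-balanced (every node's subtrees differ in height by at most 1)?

Tree (level-order array): [13, 6, 30, 4, 10, 17, 34]
Definition: a tree is height-balanced if, at every node, |h(left) - h(right)| <= 1 (empty subtree has height -1).
Bottom-up per-node check:
  node 4: h_left=-1, h_right=-1, diff=0 [OK], height=0
  node 10: h_left=-1, h_right=-1, diff=0 [OK], height=0
  node 6: h_left=0, h_right=0, diff=0 [OK], height=1
  node 17: h_left=-1, h_right=-1, diff=0 [OK], height=0
  node 34: h_left=-1, h_right=-1, diff=0 [OK], height=0
  node 30: h_left=0, h_right=0, diff=0 [OK], height=1
  node 13: h_left=1, h_right=1, diff=0 [OK], height=2
All nodes satisfy the balance condition.
Result: Balanced


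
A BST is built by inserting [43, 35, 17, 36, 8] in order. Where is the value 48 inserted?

Starting tree (level order): [43, 35, None, 17, 36, 8]
Insertion path: 43
Result: insert 48 as right child of 43
Final tree (level order): [43, 35, 48, 17, 36, None, None, 8]


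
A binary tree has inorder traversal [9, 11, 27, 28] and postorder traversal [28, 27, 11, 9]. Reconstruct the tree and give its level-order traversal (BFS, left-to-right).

Inorder:   [9, 11, 27, 28]
Postorder: [28, 27, 11, 9]
Algorithm: postorder visits root last, so walk postorder right-to-left;
each value is the root of the current inorder slice — split it at that
value, recurse on the right subtree first, then the left.
Recursive splits:
  root=9; inorder splits into left=[], right=[11, 27, 28]
  root=11; inorder splits into left=[], right=[27, 28]
  root=27; inorder splits into left=[], right=[28]
  root=28; inorder splits into left=[], right=[]
Reconstructed level-order: [9, 11, 27, 28]
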